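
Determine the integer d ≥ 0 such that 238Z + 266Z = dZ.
(238, 266) = (14); d = 14

In the PID Z, (a, b) is generated by gcd(a, b). Compute gcd(266, 238) with the extended Euclidean algorithm, tracking rows (r, s, t) with s·266 + t·238 = r:
  row A: (266, 1, 0)   [1·266 + 0·238 = 266]
  row B: (238, 0, 1)   [0·266 + 1·238 = 238]
  266 = 1·238 + 28   → row C = row A − 1·row B = (28, 1, −1)   [check: 1·266 − 1·238 = 28]
  238 = 8·28 + 14   → row D = row B − 8·row C = (14, −8, 9)   [check: −8·266 + 9·238 = 14]
  28 = 2·14 + 0   → remainder 0, stop. gcd = 14 (last nonzero row D).
So gcd(238, 266) = 14, with Bézout identity −8·266 + 9·238 = 14. Containment (⊇): the Bézout identity exhibits 14 as an element of (238, 266), giving (14) ⊆ (238, 266). Containment (⊆): since 14 | 238 and 14 | 266 (238 = 14·17, 266 = 14·19), every Z-linear combination of 238 and 266 is divisible by 14, so (238, 266) ⊆ (14). Therefore (238, 266) = (14), d = 14.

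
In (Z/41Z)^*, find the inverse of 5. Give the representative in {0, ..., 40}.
5^(−1) ≡ 33 (mod 41)

Apply the extended Euclidean algorithm to (41, 5), tracking rows (r, s, t) with s·41 + t·5 = r. Each division r_prev = q·r_cur + r_new produces the new row as (previous row) − q·(current row):
  row A: (41, 1, 0)   [1·41 + 0·5 = 41]
  row B: (5, 0, 1)   [0·41 + 1·5 = 5]
  41 = 8·5 + 1   → row C = row A − 8·row B = (1, 1, −8)   [check: 1·41 − 8·5 = 1]
  5 = 5·1 + 0   → remainder 0, stop. gcd = 1 (last nonzero row C).
The gcd is 1, so 5 is invertible mod 41. The last nonzero row gives 1·41 − 8·5 = 1, so t = −8. So 5^(−1) ≡ −8 ≡ 33 (mod 41). Verify: 5 · 33 = 165 ≡ 1 (mod 41). ✓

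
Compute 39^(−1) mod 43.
Apply the extended Euclidean algorithm to (43, 39), tracking rows (r, s, t) with s·43 + t·39 = r. Each division r_prev = q·r_cur + r_new produces the new row as (previous row) − q·(current row):
  row A: (43, 1, 0)   [1·43 + 0·39 = 43]
  row B: (39, 0, 1)   [0·43 + 1·39 = 39]
  43 = 1·39 + 4   → row C = row A − 1·row B = (4, 1, −1)   [check: 1·43 − 1·39 = 4]
  39 = 9·4 + 3   → row D = row B − 9·row C = (3, −9, 10)   [check: −9·43 + 10·39 = 3]
  4 = 1·3 + 1   → row E = row C − 1·row D = (1, 10, −11)   [check: 10·43 − 11·39 = 1]
  3 = 3·1 + 0   → remainder 0, stop. gcd = 1 (last nonzero row E).
The gcd is 1, so 39 is invertible mod 43. The last nonzero row gives 10·43 − 11·39 = 1, so t = −11. So 39^(−1) ≡ −11 ≡ 32 (mod 43). Verify: 39 · 32 = 1248 ≡ 1 (mod 43). ✓

Final answer: 39^(−1) ≡ 32 (mod 43)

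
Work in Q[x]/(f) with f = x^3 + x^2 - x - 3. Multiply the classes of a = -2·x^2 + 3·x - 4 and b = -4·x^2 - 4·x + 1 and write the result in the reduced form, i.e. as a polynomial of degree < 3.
First multiply in Q[x] without reducing: a · b = 8·x^4 - 4·x^3 + 2·x^2 + 19·x - 4. Now divide by f(x) = x^3 + x^2 - x - 3, eliminating the leading term at each step:
  leading term 8·x^4: subtract (8·x)·f(x) = 8·x^4 + 8·x^3 - 8·x^2 - 24·x, leaving -12·x^3 + 10·x^2 + 43·x - 4
  leading term -12·x^3: subtract (-12)·f(x) = -12·x^3 - 12·x^2 + 12·x + 36, leaving 22·x^2 + 31·x - 40
The degree is now < 3, so this is the remainder. Hence a · b ≡ 22·x^2 + 31·x - 40 in Q[x]/(f).

Final answer: a · b ≡ 22·x^2 + 31·x - 40 (mod f(x))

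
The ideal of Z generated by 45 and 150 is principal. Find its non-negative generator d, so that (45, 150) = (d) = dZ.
In the PID Z, (a, b) is generated by gcd(a, b). Compute gcd(150, 45) with the extended Euclidean algorithm, tracking rows (r, s, t) with s·150 + t·45 = r:
  row A: (150, 1, 0)   [1·150 + 0·45 = 150]
  row B: (45, 0, 1)   [0·150 + 1·45 = 45]
  150 = 3·45 + 15   → row C = row A − 3·row B = (15, 1, −3)   [check: 1·150 − 3·45 = 15]
  45 = 3·15 + 0   → remainder 0, stop. gcd = 15 (last nonzero row C).
So gcd(45, 150) = 15, with Bézout identity 1·150 − 3·45 = 15. Containment (⊇): the Bézout identity exhibits 15 as an element of (45, 150), giving (15) ⊆ (45, 150). Containment (⊆): since 15 | 45 and 15 | 150 (45 = 15·3, 150 = 15·10), every Z-linear combination of 45 and 150 is divisible by 15, so (45, 150) ⊆ (15). Therefore (45, 150) = (15), d = 15.

Final answer: (45, 150) = (15); d = 15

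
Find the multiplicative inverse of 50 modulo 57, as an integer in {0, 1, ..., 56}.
Apply the extended Euclidean algorithm to (57, 50), tracking rows (r, s, t) with s·57 + t·50 = r. Each division r_prev = q·r_cur + r_new produces the new row as (previous row) − q·(current row):
  row A: (57, 1, 0)   [1·57 + 0·50 = 57]
  row B: (50, 0, 1)   [0·57 + 1·50 = 50]
  57 = 1·50 + 7   → row C = row A − 1·row B = (7, 1, −1)   [check: 1·57 − 1·50 = 7]
  50 = 7·7 + 1   → row D = row B − 7·row C = (1, −7, 8)   [check: −7·57 + 8·50 = 1]
  7 = 7·1 + 0   → remainder 0, stop. gcd = 1 (last nonzero row D).
The gcd is 1, so 50 is invertible mod 57. The last nonzero row gives −7·57 + 8·50 = 1, so t = 8. So 50^(−1) ≡ 8 (mod 57). Verify: 50 · 8 = 400 ≡ 1 (mod 57). ✓

Final answer: 50^(−1) ≡ 8 (mod 57)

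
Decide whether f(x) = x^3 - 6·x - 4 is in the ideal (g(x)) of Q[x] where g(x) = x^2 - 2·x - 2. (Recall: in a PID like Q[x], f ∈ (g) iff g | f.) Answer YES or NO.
In Q[x] the ideal (g) consists of all multiples of g, so f ∈ (g) iff g | f, i.e. iff the remainder of f on division by g is 0. Divide f by g (g is monic, so eliminate the leading term of the running remainder at each step):
  leading term x^3: subtract (x)·g(x) = x^3 - 2·x^2 - 2·x, leaving 2·x^2 - 4·x - 4
  leading term 2·x^2: subtract (2)·g(x) = 2·x^2 - 4·x - 4, leaving 0
The remainder is 0, so f(x) = g(x) · h(x) with h(x) = x + 2. Hence g | f, i.e. f ∈ (g).

Final answer: YES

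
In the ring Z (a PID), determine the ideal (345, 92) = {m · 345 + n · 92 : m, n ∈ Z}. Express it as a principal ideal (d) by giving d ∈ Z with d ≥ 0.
In the PID Z, (a, b) is generated by gcd(a, b). Compute gcd(345, 92) with the extended Euclidean algorithm, tracking rows (r, s, t) with s·345 + t·92 = r:
  row A: (345, 1, 0)   [1·345 + 0·92 = 345]
  row B: (92, 0, 1)   [0·345 + 1·92 = 92]
  345 = 3·92 + 69   → row C = row A − 3·row B = (69, 1, −3)   [check: 1·345 − 3·92 = 69]
  92 = 1·69 + 23   → row D = row B − 1·row C = (23, −1, 4)   [check: −1·345 + 4·92 = 23]
  69 = 3·23 + 0   → remainder 0, stop. gcd = 23 (last nonzero row D).
So gcd(345, 92) = 23, with Bézout identity −1·345 + 4·92 = 23. Containment (⊇): the Bézout identity exhibits 23 as an element of (345, 92), giving (23) ⊆ (345, 92). Containment (⊆): since 23 | 345 and 23 | 92 (345 = 23·15, 92 = 23·4), every Z-linear combination of 345 and 92 is divisible by 23, so (345, 92) ⊆ (23). Therefore (345, 92) = (23), d = 23.

Final answer: (345, 92) = (23); d = 23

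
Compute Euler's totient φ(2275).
φ(2275) = 1440

φ is multiplicative, with φ(p^e) = p^e − p^(e−1). Factorise 2275 = 5^2 · 7 · 13. Then
  φ(2275) = (5^2 − 5^1) · (7 − 1) · (13 − 1) = 20 · 6 · 12 = 1440.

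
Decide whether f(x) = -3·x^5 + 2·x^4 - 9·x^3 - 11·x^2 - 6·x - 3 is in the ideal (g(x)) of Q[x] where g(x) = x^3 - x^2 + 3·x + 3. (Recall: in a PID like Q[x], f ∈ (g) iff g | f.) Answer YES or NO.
In Q[x] the ideal (g) consists of all multiples of g, so f ∈ (g) iff g | f, i.e. iff the remainder of f on division by g is 0. Divide f by g (g is monic, so eliminate the leading term of the running remainder at each step):
  leading term -3·x^5: subtract (-3·x^2)·g(x) = -3·x^5 + 3·x^4 - 9·x^3 - 9·x^2, leaving -x^4 - 2·x^2 - 6·x - 3
  leading term -x^4: subtract (-x)·g(x) = -x^4 + x^3 - 3·x^2 - 3·x, leaving -x^3 + x^2 - 3·x - 3
  leading term -x^3: subtract (-1)·g(x) = -x^3 + x^2 - 3·x - 3, leaving 0
The remainder is 0, so f(x) = g(x) · h(x) with h(x) = -3·x^2 - x - 1. Hence g | f, i.e. f ∈ (g).

Final answer: YES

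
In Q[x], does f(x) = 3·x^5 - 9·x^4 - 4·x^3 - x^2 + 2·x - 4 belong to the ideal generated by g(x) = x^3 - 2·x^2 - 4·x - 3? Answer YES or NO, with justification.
NO

In Q[x] the ideal (g) consists of all multiples of g, so f ∈ (g) iff g | f, i.e. iff the remainder of f on division by g is 0. Divide f by g (g is monic, so eliminate the leading term of the running remainder at each step):
  leading term 3·x^5: subtract (3·x^2)·g(x) = 3·x^5 - 6·x^4 - 12·x^3 - 9·x^2, leaving -3·x^4 + 8·x^3 + 8·x^2 + 2·x - 4
  leading term -3·x^4: subtract (-3·x)·g(x) = -3·x^4 + 6·x^3 + 12·x^2 + 9·x, leaving 2·x^3 - 4·x^2 - 7·x - 4
  leading term 2·x^3: subtract (2)·g(x) = 2·x^3 - 4·x^2 - 8·x - 6, leaving x + 2
The remainder r(x) = x + 2 ≠ 0 (and deg r < deg g), so g ∤ f, i.e. f ∉ (g).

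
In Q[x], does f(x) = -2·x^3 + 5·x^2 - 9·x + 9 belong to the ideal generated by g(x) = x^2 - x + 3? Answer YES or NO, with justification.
YES

In Q[x] the ideal (g) consists of all multiples of g, so f ∈ (g) iff g | f, i.e. iff the remainder of f on division by g is 0. Divide f by g (g is monic, so eliminate the leading term of the running remainder at each step):
  leading term -2·x^3: subtract (-2·x)·g(x) = -2·x^3 + 2·x^2 - 6·x, leaving 3·x^2 - 3·x + 9
  leading term 3·x^2: subtract (3)·g(x) = 3·x^2 - 3·x + 9, leaving 0
The remainder is 0, so f(x) = g(x) · h(x) with h(x) = 3 - 2·x. Hence g | f, i.e. f ∈ (g).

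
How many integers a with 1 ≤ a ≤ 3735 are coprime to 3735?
The number of a ∈ {1, ..., 3735} with gcd(a, 3735) = 1 is by definition Euler's totient φ(3735). φ is multiplicative, with φ(p^e) = p^e − p^(e−1). Factorise 3735 = 3^2 · 5 · 83. Then
  φ(3735) = (3^2 − 3^1) · (5 − 1) · (83 − 1) = 6 · 4 · 82 = 1968.
So there are 1968 such integers.

Final answer: 1968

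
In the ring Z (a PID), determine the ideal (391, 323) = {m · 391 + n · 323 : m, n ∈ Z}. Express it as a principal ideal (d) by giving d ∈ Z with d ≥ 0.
(391, 323) = (17); d = 17

In the PID Z, (a, b) is generated by gcd(a, b). Compute gcd(391, 323) with the extended Euclidean algorithm, tracking rows (r, s, t) with s·391 + t·323 = r:
  row A: (391, 1, 0)   [1·391 + 0·323 = 391]
  row B: (323, 0, 1)   [0·391 + 1·323 = 323]
  391 = 1·323 + 68   → row C = row A − 1·row B = (68, 1, −1)   [check: 1·391 − 1·323 = 68]
  323 = 4·68 + 51   → row D = row B − 4·row C = (51, −4, 5)   [check: −4·391 + 5·323 = 51]
  68 = 1·51 + 17   → row E = row C − 1·row D = (17, 5, −6)   [check: 5·391 − 6·323 = 17]
  51 = 3·17 + 0   → remainder 0, stop. gcd = 17 (last nonzero row E).
So gcd(391, 323) = 17, with Bézout identity 5·391 − 6·323 = 17. Containment (⊇): the Bézout identity exhibits 17 as an element of (391, 323), giving (17) ⊆ (391, 323). Containment (⊆): since 17 | 391 and 17 | 323 (391 = 17·23, 323 = 17·19), every Z-linear combination of 391 and 323 is divisible by 17, so (391, 323) ⊆ (17). Therefore (391, 323) = (17), d = 17.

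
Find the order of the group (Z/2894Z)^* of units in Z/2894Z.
|(Z/2894Z)^*| = 1446

(Z/2894Z)^* consists of the classes a with gcd(a, 2894) = 1, so its order is φ(2894). φ is multiplicative, with φ(p^e) = p^e − p^(e−1). Factorise 2894 = 2 · 1447. Then
  φ(2894) = (2 − 1) · (1447 − 1) = 1 · 1446 = 1446.
Thus |(Z/2894Z)^*| = 1446.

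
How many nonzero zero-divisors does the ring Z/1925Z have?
Z/1925Z has 724 nonzero zero-divisors

In Z/1925Z each nonzero element is either a unit (gcd with 1925 is 1) or a zero-divisor (gcd > 1). The number of units is φ(1925): factorise 1925 = 5^2 · 7 · 11, so φ(1925) = (5^2 − 5^1) · (7 − 1) · (11 − 1) = 20 · 6 · 10 = 1200. The nonzero elements number 1925 − 1 = 1924. Hence the nonzero zero-divisors number 1924 − 1200 = 724.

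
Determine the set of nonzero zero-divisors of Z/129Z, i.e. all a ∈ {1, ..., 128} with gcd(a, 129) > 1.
An element a ∈ Z/129Z (with a ≠ 0) is a zero-divisor iff gcd(a, 129) > 1 (because a is a unit precisely when gcd(a, n) = 1, and in Z/nZ every nonzero, non-unit element is a zero-divisor). Scan a = 1, ..., 128 and keep those with gcd(a, 129) > 1:
  gcd(3, 129) = 3, gcd(6, 129) = 3, gcd(9, 129) = 3, gcd(12, 129) = 3, gcd(15, 129) = 3, gcd(18, 129) = 3, gcd(21, 129) = 3, gcd(24, 129) = 3, gcd(27, 129) = 3, gcd(30, 129) = 3, gcd(33, 129) = 3, gcd(36, 129) = 3, gcd(39, 129) = 3, gcd(42, 129) = 3, gcd(43, 129) = 43, gcd(45, 129) = 3, gcd(48, 129) = 3, gcd(51, 129) = 3, gcd(54, 129) = 3, gcd(57, 129) = 3, gcd(60, 129) = 3, gcd(63, 129) = 3, gcd(66, 129) = 3, gcd(69, 129) = 3, gcd(72, 129) = 3, gcd(75, 129) = 3, gcd(78, 129) = 3, gcd(81, 129) = 3, gcd(84, 129) = 3, gcd(86, 129) = 43, gcd(87, 129) = 3, gcd(90, 129) = 3, gcd(93, 129) = 3, gcd(96, 129) = 3, gcd(99, 129) = 3, gcd(102, 129) = 3, gcd(105, 129) = 3, gcd(108, 129) = 3, gcd(111, 129) = 3, gcd(114, 129) = 3, gcd(117, 129) = 3, gcd(120, 129) = 3, gcd(123, 129) = 3, gcd(126, 129) = 3.
All other a ∈ {1, ..., 128} have gcd(a, 129) = 1 and are units. So the nonzero zero-divisors are exactly the 44 values of a appearing in this scan.

Final answer: nonzero zero-divisors of Z/129Z = {3, 6, 9, 12, 15, 18, 21, 24, 27, 30, 33, 36, 39, 42, 43, 45, 48, 51, 54, 57, 60, 63, 66, 69, 72, 75, 78, 81, 84, 86, 87, 90, 93, 96, 99, 102, 105, 108, 111, 114, 117, 120, 123, 126}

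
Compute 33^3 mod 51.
33

Use repeated squaring. Binary(3) = 11. Walk through the bits of the exponent 3 left-to-right: at each bit after the leading one, square the running value, then multiply by 33 if the bit is 1 (always reducing mod 51):
  bit 1 = 1 (leading): start with 33.
  bit 2 = 1: square 33^2 = 1089 ≡ 18; bit is 1, so multiply 18·33 = 594 ≡ 33 (mod 51).
Final value: 33^3 ≡ 33 (mod 51).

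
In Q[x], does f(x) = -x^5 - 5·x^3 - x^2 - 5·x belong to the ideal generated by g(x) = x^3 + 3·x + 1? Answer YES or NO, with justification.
NO

In Q[x] the ideal (g) consists of all multiples of g, so f ∈ (g) iff g | f, i.e. iff the remainder of f on division by g is 0. Divide f by g (g is monic, so eliminate the leading term of the running remainder at each step):
  leading term -x^5: subtract (-x^2)·g(x) = -x^5 - 3·x^3 - x^2, leaving -2·x^3 - 5·x
  leading term -2·x^3: subtract (-2)·g(x) = -2·x^3 - 6·x - 2, leaving x + 2
The remainder r(x) = x + 2 ≠ 0 (and deg r < deg g), so g ∤ f, i.e. f ∉ (g).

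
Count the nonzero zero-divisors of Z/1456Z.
In Z/1456Z each nonzero element is either a unit (gcd with 1456 is 1) or a zero-divisor (gcd > 1). The number of units is φ(1456): factorise 1456 = 2^4 · 7 · 13, so φ(1456) = (2^4 − 2^3) · (7 − 1) · (13 − 1) = 8 · 6 · 12 = 576. The nonzero elements number 1456 − 1 = 1455. Hence the nonzero zero-divisors number 1455 − 576 = 879.

Final answer: Z/1456Z has 879 nonzero zero-divisors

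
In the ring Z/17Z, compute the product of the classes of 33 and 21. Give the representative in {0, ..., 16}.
13

Reduce the factors first: 33 ≡ 16, 21 ≡ 4 (mod 17), so 33 · 21 ≡ 16 · 4 (mod 17). 16 · 4 = 64. Dividing by 17: 64 = 3·17 + 13. So (33 · 21) mod 17 = 13.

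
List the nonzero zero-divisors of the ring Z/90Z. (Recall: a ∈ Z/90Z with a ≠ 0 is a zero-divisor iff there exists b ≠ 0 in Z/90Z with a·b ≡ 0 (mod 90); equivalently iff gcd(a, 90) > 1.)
An element a ∈ Z/90Z (with a ≠ 0) is a zero-divisor iff gcd(a, 90) > 1 (because a is a unit precisely when gcd(a, n) = 1, and in Z/nZ every nonzero, non-unit element is a zero-divisor). Scan a = 1, ..., 89 and keep those with gcd(a, 90) > 1:
  gcd(2, 90) = 2, gcd(3, 90) = 3, gcd(4, 90) = 2, gcd(5, 90) = 5, gcd(6, 90) = 6, gcd(8, 90) = 2, gcd(9, 90) = 9, gcd(10, 90) = 10, gcd(12, 90) = 6, gcd(14, 90) = 2, gcd(15, 90) = 15, gcd(16, 90) = 2, gcd(18, 90) = 18, gcd(20, 90) = 10, gcd(21, 90) = 3, gcd(22, 90) = 2, gcd(24, 90) = 6, gcd(25, 90) = 5, gcd(26, 90) = 2, gcd(27, 90) = 9, gcd(28, 90) = 2, gcd(30, 90) = 30, gcd(32, 90) = 2, gcd(33, 90) = 3, gcd(34, 90) = 2, gcd(35, 90) = 5, gcd(36, 90) = 18, gcd(38, 90) = 2, gcd(39, 90) = 3, gcd(40, 90) = 10, gcd(42, 90) = 6, gcd(44, 90) = 2, gcd(45, 90) = 45, gcd(46, 90) = 2, gcd(48, 90) = 6, gcd(50, 90) = 10, gcd(51, 90) = 3, gcd(52, 90) = 2, gcd(54, 90) = 18, gcd(55, 90) = 5, gcd(56, 90) = 2, gcd(57, 90) = 3, gcd(58, 90) = 2, gcd(60, 90) = 30, gcd(62, 90) = 2, gcd(63, 90) = 9, gcd(64, 90) = 2, gcd(65, 90) = 5, gcd(66, 90) = 6, gcd(68, 90) = 2, gcd(69, 90) = 3, gcd(70, 90) = 10, gcd(72, 90) = 18, gcd(74, 90) = 2, gcd(75, 90) = 15, gcd(76, 90) = 2, gcd(78, 90) = 6, gcd(80, 90) = 10, gcd(81, 90) = 9, gcd(82, 90) = 2, gcd(84, 90) = 6, gcd(85, 90) = 5, gcd(86, 90) = 2, gcd(87, 90) = 3, gcd(88, 90) = 2.
All other a ∈ {1, ..., 89} have gcd(a, 90) = 1 and are units. So the nonzero zero-divisors are exactly the 65 values of a appearing in this scan.

Final answer: nonzero zero-divisors of Z/90Z = {2, 3, 4, 5, 6, 8, 9, 10, 12, 14, 15, 16, 18, 20, 21, 22, 24, 25, 26, 27, 28, 30, 32, 33, 34, 35, 36, 38, 39, 40, 42, 44, 45, 46, 48, 50, 51, 52, 54, 55, 56, 57, 58, 60, 62, 63, 64, 65, 66, 68, 69, 70, 72, 74, 75, 76, 78, 80, 81, 82, 84, 85, 86, 87, 88}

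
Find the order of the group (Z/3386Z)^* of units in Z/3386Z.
(Z/3386Z)^* consists of the classes a with gcd(a, 3386) = 1, so its order is φ(3386). φ is multiplicative, with φ(p^e) = p^e − p^(e−1). Factorise 3386 = 2 · 1693. Then
  φ(3386) = (2 − 1) · (1693 − 1) = 1 · 1692 = 1692.
Thus |(Z/3386Z)^*| = 1692.

Final answer: |(Z/3386Z)^*| = 1692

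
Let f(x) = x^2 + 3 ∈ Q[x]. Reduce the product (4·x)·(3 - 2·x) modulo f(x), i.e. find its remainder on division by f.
First multiply in Q[x] without reducing: a · b = -8·x^2 + 12·x. Now divide by f(x) = x^2 + 3, eliminating the leading term at each step:
  leading term -8·x^2: subtract (-8)·f(x) = -8·x^2 - 24, leaving 12·x + 24
The degree is now < 2, so this is the remainder. Hence a · b ≡ 12·x + 24 in Q[x]/(f).

Final answer: a · b ≡ 12·x + 24 (mod f(x))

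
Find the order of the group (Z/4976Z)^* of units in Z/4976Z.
|(Z/4976Z)^*| = 2480

(Z/4976Z)^* consists of the classes a with gcd(a, 4976) = 1, so its order is φ(4976). φ is multiplicative, with φ(p^e) = p^e − p^(e−1). Factorise 4976 = 2^4 · 311. Then
  φ(4976) = (2^4 − 2^3) · (311 − 1) = 8 · 310 = 2480.
Thus |(Z/4976Z)^*| = 2480.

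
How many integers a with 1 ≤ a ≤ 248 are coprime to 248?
120

The number of a ∈ {1, ..., 248} with gcd(a, 248) = 1 is by definition Euler's totient φ(248). φ is multiplicative, with φ(p^e) = p^e − p^(e−1). Factorise 248 = 2^3 · 31. Then
  φ(248) = (2^3 − 2^2) · (31 − 1) = 4 · 30 = 120.
So there are 120 such integers.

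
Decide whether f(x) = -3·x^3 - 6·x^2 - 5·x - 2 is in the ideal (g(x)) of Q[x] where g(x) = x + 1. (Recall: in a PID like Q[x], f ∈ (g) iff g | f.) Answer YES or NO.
In Q[x] the ideal (g) consists of all multiples of g, so f ∈ (g) iff g | f, i.e. iff the remainder of f on division by g is 0. Divide f by g (g is monic, so eliminate the leading term of the running remainder at each step):
  leading term -3·x^3: subtract (-3·x^2)·g(x) = -3·x^3 - 3·x^2, leaving -3·x^2 - 5·x - 2
  leading term -3·x^2: subtract (-3·x)·g(x) = -3·x^2 - 3·x, leaving -2·x - 2
  leading term -2·x: subtract (-2)·g(x) = -2·x - 2, leaving 0
The remainder is 0, so f(x) = g(x) · h(x) with h(x) = -3·x^2 - 3·x - 2. Hence g | f, i.e. f ∈ (g).

Final answer: YES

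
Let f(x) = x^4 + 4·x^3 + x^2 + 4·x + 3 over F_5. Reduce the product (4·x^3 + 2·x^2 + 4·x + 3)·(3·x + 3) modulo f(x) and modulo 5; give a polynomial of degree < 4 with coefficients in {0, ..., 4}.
a · b ≡ x^2 + 3·x + 3 (mod f(x))

Multiply as integer polynomials: a · b = 12·x^4 + 18·x^3 + 18·x^2 + 21·x + 9. Reducing coefficients mod 5: a · b ≡ 2·x^4 + 3·x^3 + 3·x^2 + x + 4. Now divide by f(x) = x^4 + 4·x^3 + x^2 + 4·x + 3 in F_5[x], eliminating the leading term at each step:
  leading term 2·x^4: subtract (2)·f(x) = 2·x^4 + 3·x^3 + 2·x^2 + 3·x + 1, leaving x^2 + 3·x + 3 (coefficients mod 5)
The degree is now < 4, so this is the remainder. Hence a · b ≡ x^2 + 3·x + 3 in F_5[x]/(f).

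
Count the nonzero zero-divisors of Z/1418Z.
Z/1418Z has 709 nonzero zero-divisors

In Z/1418Z each nonzero element is either a unit (gcd with 1418 is 1) or a zero-divisor (gcd > 1). The number of units is φ(1418): factorise 1418 = 2 · 709, so φ(1418) = (2 − 1) · (709 − 1) = 1 · 708 = 708. The nonzero elements number 1418 − 1 = 1417. Hence the nonzero zero-divisors number 1417 − 708 = 709.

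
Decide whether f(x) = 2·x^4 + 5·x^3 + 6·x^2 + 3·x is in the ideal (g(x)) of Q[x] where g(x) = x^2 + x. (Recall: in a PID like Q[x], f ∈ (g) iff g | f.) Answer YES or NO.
YES

In Q[x] the ideal (g) consists of all multiples of g, so f ∈ (g) iff g | f, i.e. iff the remainder of f on division by g is 0. Divide f by g (g is monic, so eliminate the leading term of the running remainder at each step):
  leading term 2·x^4: subtract (2·x^2)·g(x) = 2·x^4 + 2·x^3, leaving 3·x^3 + 6·x^2 + 3·x
  leading term 3·x^3: subtract (3·x)·g(x) = 3·x^3 + 3·x^2, leaving 3·x^2 + 3·x
  leading term 3·x^2: subtract (3)·g(x) = 3·x^2 + 3·x, leaving 0
The remainder is 0, so f(x) = g(x) · h(x) with h(x) = 2·x^2 + 3·x + 3. Hence g | f, i.e. f ∈ (g).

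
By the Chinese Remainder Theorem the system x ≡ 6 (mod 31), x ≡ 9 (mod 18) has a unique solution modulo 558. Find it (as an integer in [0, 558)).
x ≡ 99 (mod 558); the representative in [0, 558) is 99

The moduli 31, 18 are pairwise coprime, so by the CRT there is a unique solution mod 31·18 = 558.
Solve by successive substitution. Start with x ≡ 6 (mod 31).
  Combine with x ≡ 9 (mod 18): write x = 6 + 31·t and require 6 + 31·t ≡ 9 (mod 18), i.e. 31·t ≡ 9 − 6 ≡ 3 (mod 18). Since 31^(−1) ≡ 7 (mod 18) (31 ≡ 13 (mod 18)), t ≡ 7·3 ≡ 3 (mod 18). So x ≡ 6 + 31·3 = 99 (mod 558).
Unique solution in [0, 558): x = 99.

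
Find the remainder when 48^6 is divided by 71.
37

Use repeated squaring. Binary(6) = 110. Walk through the bits of the exponent 6 left-to-right: at each bit after the leading one, square the running value, then multiply by 48 if the bit is 1 (always reducing mod 71):
  bit 1 = 1 (leading): start with 48.
  bit 2 = 1: square 48^2 = 2304 ≡ 32; bit is 1, so multiply 32·48 = 1536 ≡ 45 (mod 71).
  bit 3 = 0: square 45^2 = 2025 ≡ 37 (mod 71).
Final value: 48^6 ≡ 37 (mod 71).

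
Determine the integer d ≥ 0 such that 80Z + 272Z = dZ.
In the PID Z, (a, b) is generated by gcd(a, b). Compute gcd(272, 80) with the extended Euclidean algorithm, tracking rows (r, s, t) with s·272 + t·80 = r:
  row A: (272, 1, 0)   [1·272 + 0·80 = 272]
  row B: (80, 0, 1)   [0·272 + 1·80 = 80]
  272 = 3·80 + 32   → row C = row A − 3·row B = (32, 1, −3)   [check: 1·272 − 3·80 = 32]
  80 = 2·32 + 16   → row D = row B − 2·row C = (16, −2, 7)   [check: −2·272 + 7·80 = 16]
  32 = 2·16 + 0   → remainder 0, stop. gcd = 16 (last nonzero row D).
So gcd(80, 272) = 16, with Bézout identity −2·272 + 7·80 = 16. Containment (⊇): the Bézout identity exhibits 16 as an element of (80, 272), giving (16) ⊆ (80, 272). Containment (⊆): since 16 | 80 and 16 | 272 (80 = 16·5, 272 = 16·17), every Z-linear combination of 80 and 272 is divisible by 16, so (80, 272) ⊆ (16). Therefore (80, 272) = (16), d = 16.

Final answer: (80, 272) = (16); d = 16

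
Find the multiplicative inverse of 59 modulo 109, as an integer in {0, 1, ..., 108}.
Apply the extended Euclidean algorithm to (109, 59), tracking rows (r, s, t) with s·109 + t·59 = r. Each division r_prev = q·r_cur + r_new produces the new row as (previous row) − q·(current row):
  row A: (109, 1, 0)   [1·109 + 0·59 = 109]
  row B: (59, 0, 1)   [0·109 + 1·59 = 59]
  109 = 1·59 + 50   → row C = row A − 1·row B = (50, 1, −1)   [check: 1·109 − 1·59 = 50]
  59 = 1·50 + 9   → row D = row B − 1·row C = (9, −1, 2)   [check: −1·109 + 2·59 = 9]
  50 = 5·9 + 5   → row E = row C − 5·row D = (5, 6, −11)   [check: 6·109 − 11·59 = 5]
  9 = 1·5 + 4   → row F = row D − 1·row E = (4, −7, 13)   [check: −7·109 + 13·59 = 4]
  5 = 1·4 + 1   → row G = row E − 1·row F = (1, 13, −24)   [check: 13·109 − 24·59 = 1]
  4 = 4·1 + 0   → remainder 0, stop. gcd = 1 (last nonzero row G).
The gcd is 1, so 59 is invertible mod 109. The last nonzero row gives 13·109 − 24·59 = 1, so t = −24. So 59^(−1) ≡ −24 ≡ 85 (mod 109). Verify: 59 · 85 = 5015 ≡ 1 (mod 109). ✓

Final answer: 59^(−1) ≡ 85 (mod 109)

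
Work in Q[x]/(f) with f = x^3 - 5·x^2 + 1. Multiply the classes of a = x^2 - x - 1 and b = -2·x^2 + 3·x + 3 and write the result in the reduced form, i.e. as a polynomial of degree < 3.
First multiply in Q[x] without reducing: a · b = -2·x^4 + 5·x^3 + 2·x^2 - 6·x - 3. Now divide by f(x) = x^3 - 5·x^2 + 1, eliminating the leading term at each step:
  leading term -2·x^4: subtract (-2·x)·f(x) = -2·x^4 + 10·x^3 - 2·x, leaving -5·x^3 + 2·x^2 - 4·x - 3
  leading term -5·x^3: subtract (-5)·f(x) = -5·x^3 + 25·x^2 - 5, leaving -23·x^2 - 4·x + 2
The degree is now < 3, so this is the remainder. Hence a · b ≡ -23·x^2 - 4·x + 2 in Q[x]/(f).

Final answer: a · b ≡ -23·x^2 - 4·x + 2 (mod f(x))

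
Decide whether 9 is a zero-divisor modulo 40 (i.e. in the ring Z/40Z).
NO

gcd(9, 40) = 1, so 9 is a unit in Z/40Z (it has a multiplicative inverse). A unit cannot be a zero-divisor: if 9·b ≡ 0 then multiplying both sides by 9^(−1) gives b ≡ 0. So 9 is not a zero-divisor.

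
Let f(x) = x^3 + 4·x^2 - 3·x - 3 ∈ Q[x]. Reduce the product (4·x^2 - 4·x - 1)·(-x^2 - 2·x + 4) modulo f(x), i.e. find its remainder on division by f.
a · b ≡ -35·x^2 + 10·x + 32 (mod f(x))

First multiply in Q[x] without reducing: a · b = -4·x^4 - 4·x^3 + 25·x^2 - 14·x - 4. Now divide by f(x) = x^3 + 4·x^2 - 3·x - 3, eliminating the leading term at each step:
  leading term -4·x^4: subtract (-4·x)·f(x) = -4·x^4 - 16·x^3 + 12·x^2 + 12·x, leaving 12·x^3 + 13·x^2 - 26·x - 4
  leading term 12·x^3: subtract (12)·f(x) = 12·x^3 + 48·x^2 - 36·x - 36, leaving -35·x^2 + 10·x + 32
The degree is now < 3, so this is the remainder. Hence a · b ≡ -35·x^2 + 10·x + 32 in Q[x]/(f).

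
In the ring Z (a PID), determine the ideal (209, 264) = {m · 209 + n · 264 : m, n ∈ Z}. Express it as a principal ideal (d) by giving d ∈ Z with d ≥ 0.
In the PID Z, (a, b) is generated by gcd(a, b). Compute gcd(264, 209) with the extended Euclidean algorithm, tracking rows (r, s, t) with s·264 + t·209 = r:
  row A: (264, 1, 0)   [1·264 + 0·209 = 264]
  row B: (209, 0, 1)   [0·264 + 1·209 = 209]
  264 = 1·209 + 55   → row C = row A − 1·row B = (55, 1, −1)   [check: 1·264 − 1·209 = 55]
  209 = 3·55 + 44   → row D = row B − 3·row C = (44, −3, 4)   [check: −3·264 + 4·209 = 44]
  55 = 1·44 + 11   → row E = row C − 1·row D = (11, 4, −5)   [check: 4·264 − 5·209 = 11]
  44 = 4·11 + 0   → remainder 0, stop. gcd = 11 (last nonzero row E).
So gcd(209, 264) = 11, with Bézout identity 4·264 − 5·209 = 11. Containment (⊇): the Bézout identity exhibits 11 as an element of (209, 264), giving (11) ⊆ (209, 264). Containment (⊆): since 11 | 209 and 11 | 264 (209 = 11·19, 264 = 11·24), every Z-linear combination of 209 and 264 is divisible by 11, so (209, 264) ⊆ (11). Therefore (209, 264) = (11), d = 11.

Final answer: (209, 264) = (11); d = 11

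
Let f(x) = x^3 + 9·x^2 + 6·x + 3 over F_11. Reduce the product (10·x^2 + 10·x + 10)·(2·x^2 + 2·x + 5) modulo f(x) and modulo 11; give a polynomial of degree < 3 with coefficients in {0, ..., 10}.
Multiply as integer polynomials: a · b = 20·x^4 + 40·x^3 + 90·x^2 + 70·x + 50. Reducing coefficients mod 11: a · b ≡ 9·x^4 + 7·x^3 + 2·x^2 + 4·x + 6. Now divide by f(x) = x^3 + 9·x^2 + 6·x + 3 in F_11[x], eliminating the leading term at each step:
  leading term 9·x^4: subtract (9·x)·f(x) = 9·x^4 + 4·x^3 + 10·x^2 + 5·x, leaving 3·x^3 + 3·x^2 + 10·x + 6 (coefficients mod 11)
  leading term 3·x^3: subtract (3)·f(x) = 3·x^3 + 5·x^2 + 7·x + 9, leaving 9·x^2 + 3·x + 8 (coefficients mod 11)
The degree is now < 3, so this is the remainder. Hence a · b ≡ 9·x^2 + 3·x + 8 in F_11[x]/(f).

Final answer: a · b ≡ 9·x^2 + 3·x + 8 (mod f(x))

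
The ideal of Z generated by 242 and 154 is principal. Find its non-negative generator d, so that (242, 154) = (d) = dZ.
(242, 154) = (22); d = 22

In the PID Z, (a, b) is generated by gcd(a, b). Compute gcd(242, 154) with the extended Euclidean algorithm, tracking rows (r, s, t) with s·242 + t·154 = r:
  row A: (242, 1, 0)   [1·242 + 0·154 = 242]
  row B: (154, 0, 1)   [0·242 + 1·154 = 154]
  242 = 1·154 + 88   → row C = row A − 1·row B = (88, 1, −1)   [check: 1·242 − 1·154 = 88]
  154 = 1·88 + 66   → row D = row B − 1·row C = (66, −1, 2)   [check: −1·242 + 2·154 = 66]
  88 = 1·66 + 22   → row E = row C − 1·row D = (22, 2, −3)   [check: 2·242 − 3·154 = 22]
  66 = 3·22 + 0   → remainder 0, stop. gcd = 22 (last nonzero row E).
So gcd(242, 154) = 22, with Bézout identity 2·242 − 3·154 = 22. Containment (⊇): the Bézout identity exhibits 22 as an element of (242, 154), giving (22) ⊆ (242, 154). Containment (⊆): since 22 | 242 and 22 | 154 (242 = 22·11, 154 = 22·7), every Z-linear combination of 242 and 154 is divisible by 22, so (242, 154) ⊆ (22). Therefore (242, 154) = (22), d = 22.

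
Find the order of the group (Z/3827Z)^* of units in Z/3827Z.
(Z/3827Z)^* consists of the classes a with gcd(a, 3827) = 1, so its order is φ(3827). φ is multiplicative, with φ(p^e) = p^e − p^(e−1). Factorise 3827 = 43 · 89. Then
  φ(3827) = (43 − 1) · (89 − 1) = 42 · 88 = 3696.
Thus |(Z/3827Z)^*| = 3696.

Final answer: |(Z/3827Z)^*| = 3696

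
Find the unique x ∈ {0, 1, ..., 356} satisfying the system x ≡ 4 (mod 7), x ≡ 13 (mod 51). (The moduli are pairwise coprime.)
x ≡ 319 (mod 357); the representative in [0, 357) is 319

The moduli 7, 51 are pairwise coprime, so by the CRT there is a unique solution mod 7·51 = 357.
Solve by successive substitution. Start with x ≡ 4 (mod 7).
  Combine with x ≡ 13 (mod 51): write x = 4 + 7·t and require 4 + 7·t ≡ 13 (mod 51), i.e. 7·t ≡ 13 − 4 ≡ 9 (mod 51). Since 7^(−1) ≡ 22 (mod 51), t ≡ 22·9 ≡ 45 (mod 51). So x ≡ 4 + 7·45 = 319 (mod 357).
Unique solution in [0, 357): x = 319.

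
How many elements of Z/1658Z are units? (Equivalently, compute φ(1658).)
An element a ∈ Z/1658Z is a unit iff gcd(a, 1658) = 1, so the number of units is φ(1658). φ is multiplicative, with φ(p^e) = p^e − p^(e−1). Factorise 1658 = 2 · 829. Then
  φ(1658) = (2 − 1) · (829 − 1) = 1 · 828 = 828.

Final answer: Z/1658Z has φ(1658) = 828 units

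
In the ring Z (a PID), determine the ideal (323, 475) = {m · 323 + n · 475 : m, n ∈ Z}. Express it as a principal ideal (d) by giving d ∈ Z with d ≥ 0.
(323, 475) = (19); d = 19

In the PID Z, (a, b) is generated by gcd(a, b). Compute gcd(475, 323) with the extended Euclidean algorithm, tracking rows (r, s, t) with s·475 + t·323 = r:
  row A: (475, 1, 0)   [1·475 + 0·323 = 475]
  row B: (323, 0, 1)   [0·475 + 1·323 = 323]
  475 = 1·323 + 152   → row C = row A − 1·row B = (152, 1, −1)   [check: 1·475 − 1·323 = 152]
  323 = 2·152 + 19   → row D = row B − 2·row C = (19, −2, 3)   [check: −2·475 + 3·323 = 19]
  152 = 8·19 + 0   → remainder 0, stop. gcd = 19 (last nonzero row D).
So gcd(323, 475) = 19, with Bézout identity −2·475 + 3·323 = 19. Containment (⊇): the Bézout identity exhibits 19 as an element of (323, 475), giving (19) ⊆ (323, 475). Containment (⊆): since 19 | 323 and 19 | 475 (323 = 19·17, 475 = 19·25), every Z-linear combination of 323 and 475 is divisible by 19, so (323, 475) ⊆ (19). Therefore (323, 475) = (19), d = 19.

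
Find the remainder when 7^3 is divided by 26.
Use repeated squaring. Binary(3) = 11. Walk through the bits of the exponent 3 left-to-right: at each bit after the leading one, square the running value, then multiply by 7 if the bit is 1 (always reducing mod 26):
  bit 1 = 1 (leading): start with 7.
  bit 2 = 1: square 7^2 = 49 ≡ 23; bit is 1, so multiply 23·7 = 161 ≡ 5 (mod 26).
Final value: 7^3 ≡ 5 (mod 26).

Final answer: 5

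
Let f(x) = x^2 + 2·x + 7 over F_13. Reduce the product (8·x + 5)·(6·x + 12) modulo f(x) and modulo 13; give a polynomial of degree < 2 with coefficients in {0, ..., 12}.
Multiply as integer polynomials: a · b = 48·x^2 + 126·x + 60. Reducing coefficients mod 13: a · b ≡ 9·x^2 + 9·x + 8. Now divide by f(x) = x^2 + 2·x + 7 in F_13[x], eliminating the leading term at each step:
  leading term 9·x^2: subtract (9)·f(x) = 9·x^2 + 5·x + 11, leaving 4·x + 10 (coefficients mod 13)
The degree is now < 2, so this is the remainder. Hence a · b ≡ 4·x + 10 in F_13[x]/(f).

Final answer: a · b ≡ 4·x + 10 (mod f(x))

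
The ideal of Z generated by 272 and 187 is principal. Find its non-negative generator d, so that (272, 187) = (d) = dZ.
In the PID Z, (a, b) is generated by gcd(a, b). Compute gcd(272, 187) with the extended Euclidean algorithm, tracking rows (r, s, t) with s·272 + t·187 = r:
  row A: (272, 1, 0)   [1·272 + 0·187 = 272]
  row B: (187, 0, 1)   [0·272 + 1·187 = 187]
  272 = 1·187 + 85   → row C = row A − 1·row B = (85, 1, −1)   [check: 1·272 − 1·187 = 85]
  187 = 2·85 + 17   → row D = row B − 2·row C = (17, −2, 3)   [check: −2·272 + 3·187 = 17]
  85 = 5·17 + 0   → remainder 0, stop. gcd = 17 (last nonzero row D).
So gcd(272, 187) = 17, with Bézout identity −2·272 + 3·187 = 17. Containment (⊇): the Bézout identity exhibits 17 as an element of (272, 187), giving (17) ⊆ (272, 187). Containment (⊆): since 17 | 272 and 17 | 187 (272 = 17·16, 187 = 17·11), every Z-linear combination of 272 and 187 is divisible by 17, so (272, 187) ⊆ (17). Therefore (272, 187) = (17), d = 17.

Final answer: (272, 187) = (17); d = 17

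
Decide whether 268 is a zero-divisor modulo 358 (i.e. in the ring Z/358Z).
YES

gcd(268, 358) = 2 > 1, so 268 is not a unit in Z/358Z. In Z/nZ every nonzero non-unit is a zero-divisor: explicitly, take b = 358/gcd = 179 ≠ 0 (mod 358); then 268·179 = 47972 = 134·358, i.e. 268·179 ≡ 0 (mod 358). So 268 is a zero-divisor.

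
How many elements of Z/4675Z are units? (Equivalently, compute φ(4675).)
An element a ∈ Z/4675Z is a unit iff gcd(a, 4675) = 1, so the number of units is φ(4675). φ is multiplicative, with φ(p^e) = p^e − p^(e−1). Factorise 4675 = 5^2 · 11 · 17. Then
  φ(4675) = (5^2 − 5^1) · (11 − 1) · (17 − 1) = 20 · 10 · 16 = 3200.

Final answer: Z/4675Z has φ(4675) = 3200 units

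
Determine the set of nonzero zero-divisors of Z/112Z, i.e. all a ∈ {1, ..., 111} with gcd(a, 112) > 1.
An element a ∈ Z/112Z (with a ≠ 0) is a zero-divisor iff gcd(a, 112) > 1 (because a is a unit precisely when gcd(a, n) = 1, and in Z/nZ every nonzero, non-unit element is a zero-divisor). Scan a = 1, ..., 111 and keep those with gcd(a, 112) > 1:
  gcd(2, 112) = 2, gcd(4, 112) = 4, gcd(6, 112) = 2, gcd(7, 112) = 7, gcd(8, 112) = 8, gcd(10, 112) = 2, gcd(12, 112) = 4, gcd(14, 112) = 14, gcd(16, 112) = 16, gcd(18, 112) = 2, gcd(20, 112) = 4, gcd(21, 112) = 7, gcd(22, 112) = 2, gcd(24, 112) = 8, gcd(26, 112) = 2, gcd(28, 112) = 28, gcd(30, 112) = 2, gcd(32, 112) = 16, gcd(34, 112) = 2, gcd(35, 112) = 7, gcd(36, 112) = 4, gcd(38, 112) = 2, gcd(40, 112) = 8, gcd(42, 112) = 14, gcd(44, 112) = 4, gcd(46, 112) = 2, gcd(48, 112) = 16, gcd(49, 112) = 7, gcd(50, 112) = 2, gcd(52, 112) = 4, gcd(54, 112) = 2, gcd(56, 112) = 56, gcd(58, 112) = 2, gcd(60, 112) = 4, gcd(62, 112) = 2, gcd(63, 112) = 7, gcd(64, 112) = 16, gcd(66, 112) = 2, gcd(68, 112) = 4, gcd(70, 112) = 14, gcd(72, 112) = 8, gcd(74, 112) = 2, gcd(76, 112) = 4, gcd(77, 112) = 7, gcd(78, 112) = 2, gcd(80, 112) = 16, gcd(82, 112) = 2, gcd(84, 112) = 28, gcd(86, 112) = 2, gcd(88, 112) = 8, gcd(90, 112) = 2, gcd(91, 112) = 7, gcd(92, 112) = 4, gcd(94, 112) = 2, gcd(96, 112) = 16, gcd(98, 112) = 14, gcd(100, 112) = 4, gcd(102, 112) = 2, gcd(104, 112) = 8, gcd(105, 112) = 7, gcd(106, 112) = 2, gcd(108, 112) = 4, gcd(110, 112) = 2.
All other a ∈ {1, ..., 111} have gcd(a, 112) = 1 and are units. So the nonzero zero-divisors are exactly the 63 values of a appearing in this scan.

Final answer: nonzero zero-divisors of Z/112Z = {2, 4, 6, 7, 8, 10, 12, 14, 16, 18, 20, 21, 22, 24, 26, 28, 30, 32, 34, 35, 36, 38, 40, 42, 44, 46, 48, 49, 50, 52, 54, 56, 58, 60, 62, 63, 64, 66, 68, 70, 72, 74, 76, 77, 78, 80, 82, 84, 86, 88, 90, 91, 92, 94, 96, 98, 100, 102, 104, 105, 106, 108, 110}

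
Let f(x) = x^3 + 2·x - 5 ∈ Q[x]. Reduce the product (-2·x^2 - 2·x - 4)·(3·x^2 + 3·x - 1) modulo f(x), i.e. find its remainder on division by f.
a · b ≡ -4·x^2 - 16·x - 56 (mod f(x))

First multiply in Q[x] without reducing: a · b = -6·x^4 - 12·x^3 - 16·x^2 - 10·x + 4. Now divide by f(x) = x^3 + 2·x - 5, eliminating the leading term at each step:
  leading term -6·x^4: subtract (-6·x)·f(x) = -6·x^4 - 12·x^2 + 30·x, leaving -12·x^3 - 4·x^2 - 40·x + 4
  leading term -12·x^3: subtract (-12)·f(x) = -12·x^3 - 24·x + 60, leaving -4·x^2 - 16·x - 56
The degree is now < 3, so this is the remainder. Hence a · b ≡ -4·x^2 - 16·x - 56 in Q[x]/(f).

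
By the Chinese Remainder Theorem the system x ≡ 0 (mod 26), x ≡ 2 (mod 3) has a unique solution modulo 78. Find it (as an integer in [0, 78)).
The moduli 26, 3 are pairwise coprime, so by the CRT there is a unique solution mod 26·3 = 78.
Solve by successive substitution. Start with x ≡ 0 (mod 26).
  Combine with x ≡ 2 (mod 3): write x = 26·t and require 26·t ≡ 2 (mod 3). Since 26^(−1) ≡ 2 (mod 3) (26 ≡ 2 (mod 3)), t ≡ 2·2 ≡ 1 (mod 3). So x ≡ 26·1 = 26 (mod 78).
Unique solution in [0, 78): x = 26.

Final answer: x ≡ 26 (mod 78); the representative in [0, 78) is 26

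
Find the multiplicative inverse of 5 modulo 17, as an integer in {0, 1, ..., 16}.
Apply the extended Euclidean algorithm to (17, 5), tracking rows (r, s, t) with s·17 + t·5 = r. Each division r_prev = q·r_cur + r_new produces the new row as (previous row) − q·(current row):
  row A: (17, 1, 0)   [1·17 + 0·5 = 17]
  row B: (5, 0, 1)   [0·17 + 1·5 = 5]
  17 = 3·5 + 2   → row C = row A − 3·row B = (2, 1, −3)   [check: 1·17 − 3·5 = 2]
  5 = 2·2 + 1   → row D = row B − 2·row C = (1, −2, 7)   [check: −2·17 + 7·5 = 1]
  2 = 2·1 + 0   → remainder 0, stop. gcd = 1 (last nonzero row D).
The gcd is 1, so 5 is invertible mod 17. The last nonzero row gives −2·17 + 7·5 = 1, so t = 7. So 5^(−1) ≡ 7 (mod 17). Verify: 5 · 7 = 35 ≡ 1 (mod 17). ✓

Final answer: 5^(−1) ≡ 7 (mod 17)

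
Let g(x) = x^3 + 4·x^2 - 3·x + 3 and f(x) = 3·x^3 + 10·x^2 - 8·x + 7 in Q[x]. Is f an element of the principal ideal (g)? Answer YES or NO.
In Q[x] the ideal (g) consists of all multiples of g, so f ∈ (g) iff g | f, i.e. iff the remainder of f on division by g is 0. Divide f by g (g is monic, so eliminate the leading term of the running remainder at each step):
  leading term 3·x^3: subtract (3)·g(x) = 3·x^3 + 12·x^2 - 9·x + 9, leaving -2·x^2 + x - 2
The remainder r(x) = -2·x^2 + x - 2 ≠ 0 (and deg r < deg g), so g ∤ f, i.e. f ∉ (g).

Final answer: NO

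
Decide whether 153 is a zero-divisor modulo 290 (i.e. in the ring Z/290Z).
NO

gcd(153, 290) = 1, so 153 is a unit in Z/290Z (it has a multiplicative inverse). A unit cannot be a zero-divisor: if 153·b ≡ 0 then multiplying both sides by 153^(−1) gives b ≡ 0. So 153 is not a zero-divisor.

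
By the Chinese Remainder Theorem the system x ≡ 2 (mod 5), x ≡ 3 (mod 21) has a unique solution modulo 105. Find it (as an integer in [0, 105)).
The moduli 5, 21 are pairwise coprime, so by the CRT there is a unique solution mod 5·21 = 105.
Solve by successive substitution. Start with x ≡ 2 (mod 5).
  Combine with x ≡ 3 (mod 21): write x = 2 + 5·t and require 2 + 5·t ≡ 3 (mod 21), i.e. 5·t ≡ 3 − 2 ≡ 1 (mod 21). Since 5^(−1) ≡ 17 (mod 21), t ≡ 17·1 ≡ 17 (mod 21). So x ≡ 2 + 5·17 = 87 (mod 105).
Unique solution in [0, 105): x = 87.

Final answer: x ≡ 87 (mod 105); the representative in [0, 105) is 87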